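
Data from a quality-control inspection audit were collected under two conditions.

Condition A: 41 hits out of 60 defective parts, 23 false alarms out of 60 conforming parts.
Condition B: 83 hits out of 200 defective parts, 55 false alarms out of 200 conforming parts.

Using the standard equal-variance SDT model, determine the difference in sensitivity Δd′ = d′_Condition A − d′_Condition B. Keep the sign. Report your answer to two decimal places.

Condition A: z(0.6833) = 0.477, z(0.3833) = -0.297, d' = 0.774
Condition B: z(0.4150) = -0.215, z(0.2750) = -0.598, d' = 0.383
Δd' = d'_Condition A − d'_Condition B = 0.774 − 0.383 = 0.391
Condition A has the higher sensitivity.

Δd′ = 0.39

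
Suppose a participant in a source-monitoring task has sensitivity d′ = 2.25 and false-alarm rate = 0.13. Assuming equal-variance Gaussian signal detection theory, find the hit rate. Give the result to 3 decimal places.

z(false-alarm rate) = z(0.13) = -1.1264
z(H) = z(FA) + d' = -1.1264 + 2.25 = 1.1236
hit rate = Φ(1.1236) = 0.8694

hit rate = 0.869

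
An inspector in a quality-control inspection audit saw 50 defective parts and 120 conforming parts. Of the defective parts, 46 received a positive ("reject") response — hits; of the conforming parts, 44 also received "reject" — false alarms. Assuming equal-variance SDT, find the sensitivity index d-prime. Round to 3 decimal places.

d-prime = 1.746

H = 46/50 = 0.9200
FA = 44/120 = 0.3667
Φ⁻¹(H) = 1.4051
Φ⁻¹(FA) = -0.3406
d' = z(H) − z(FA) = 1.4051 − (-0.3406) = 1.7457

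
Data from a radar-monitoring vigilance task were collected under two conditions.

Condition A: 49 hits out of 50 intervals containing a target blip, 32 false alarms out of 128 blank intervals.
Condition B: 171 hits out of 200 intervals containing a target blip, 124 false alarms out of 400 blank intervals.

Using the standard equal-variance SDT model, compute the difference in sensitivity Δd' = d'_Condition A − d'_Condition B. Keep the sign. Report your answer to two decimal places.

Δd' = 1.17

Condition A: z(0.9800) = 2.054, z(0.2500) = -0.674, d' = 2.728
Condition B: z(0.8550) = 1.058, z(0.3100) = -0.496, d' = 1.554
Δd' = d'_Condition A − d'_Condition B = 2.728 − 1.554 = 1.174
Condition A has the higher sensitivity.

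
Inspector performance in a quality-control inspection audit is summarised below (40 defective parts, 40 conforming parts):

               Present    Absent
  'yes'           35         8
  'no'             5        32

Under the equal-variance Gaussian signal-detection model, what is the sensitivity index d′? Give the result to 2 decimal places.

d′ = 1.99

H = 35/40 = 0.8750
FA = 8/40 = 0.2000
Φ⁻¹(H) = Φ⁻¹(0.8750) = 1.150
Φ⁻¹(FA) = Φ⁻¹(0.2000) = -0.842
d' = z(H) − z(FA) = 1.150 − (-0.842) = 1.992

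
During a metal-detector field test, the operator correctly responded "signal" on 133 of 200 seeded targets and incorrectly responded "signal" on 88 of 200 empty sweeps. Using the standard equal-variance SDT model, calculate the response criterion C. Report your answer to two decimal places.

H = 133/200 = 0.6650
FA = 88/200 = 0.4400
Φ⁻¹(H) = 0.426
Φ⁻¹(FA) = -0.151
c = −½·[z(H) + z(FA)] = −0.5 × (0.426 + (-0.151)) = -0.1375
c < 0: the operator has a liberal response bias.

C = -0.14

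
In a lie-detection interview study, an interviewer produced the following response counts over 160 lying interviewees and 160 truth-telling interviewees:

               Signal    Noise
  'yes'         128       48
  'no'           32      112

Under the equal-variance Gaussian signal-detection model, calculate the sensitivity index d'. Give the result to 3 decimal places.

H = 128/160 = 0.8000
FA = 48/160 = 0.3000
Φ⁻¹(H) = Φ⁻¹(0.8000) = 0.8416
Φ⁻¹(FA) = Φ⁻¹(0.3000) = -0.5244
d' = z(H) − z(FA) = 0.8416 − (-0.5244) = 1.3660

d' = 1.366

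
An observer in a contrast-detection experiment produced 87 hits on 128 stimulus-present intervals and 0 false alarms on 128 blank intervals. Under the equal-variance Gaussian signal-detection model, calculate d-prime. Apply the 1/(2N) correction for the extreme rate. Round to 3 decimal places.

d-prime = 3.127

The false-alarm rate is 0/128 = 0, so apply the 1/(2N) correction: FA → 1/(2·128) = 0.00391.
z(H) = z(0.67969) = 0.4668
z(FA) = z(0.00391) = -2.6597
d' = 0.4668 − (-2.6597) = 3.1265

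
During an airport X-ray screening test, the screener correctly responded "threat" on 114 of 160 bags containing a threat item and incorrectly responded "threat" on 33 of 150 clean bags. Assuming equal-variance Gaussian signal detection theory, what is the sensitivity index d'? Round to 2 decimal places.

d' = 1.33

H = 114/160 = 0.7125
FA = 33/150 = 0.2200
Φ⁻¹(H) = Φ⁻¹(0.7125) = 0.561
Φ⁻¹(FA) = Φ⁻¹(0.2200) = -0.772
d' = z(H) − z(FA) = 0.561 − (-0.772) = 1.333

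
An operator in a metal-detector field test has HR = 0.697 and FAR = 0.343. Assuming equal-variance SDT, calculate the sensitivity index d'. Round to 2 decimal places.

d' = 0.92

z(H) = 0.516
z(FA) = -0.404
d' = z(H) − z(FA) = 0.516 − (-0.404) = 0.920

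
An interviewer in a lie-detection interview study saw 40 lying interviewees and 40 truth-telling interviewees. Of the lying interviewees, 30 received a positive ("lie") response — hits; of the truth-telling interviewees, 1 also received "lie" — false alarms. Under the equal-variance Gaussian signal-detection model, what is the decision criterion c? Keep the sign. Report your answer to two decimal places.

c = 0.64

H = 30/40 = 0.7500
FA = 1/40 = 0.0250
Φ⁻¹(H) = 0.6745
Φ⁻¹(FA) = -1.9600
c = −½·[z(H) + z(FA)] = −0.5 × (0.6745 + (-1.9600)) = 0.64275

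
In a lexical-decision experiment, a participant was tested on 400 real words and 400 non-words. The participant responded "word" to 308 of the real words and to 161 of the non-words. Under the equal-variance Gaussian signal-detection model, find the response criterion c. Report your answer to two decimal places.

c = -0.25

H = 308/400 = 0.7700
FA = 161/400 = 0.4025
z(H) = z(0.7700) = 0.739
z(FA) = z(0.4025) = -0.247
c = −½·[z(H) + z(FA)] = −0.5 × (0.739 + (-0.247)) = -0.246
c < 0: the participant has a liberal response bias.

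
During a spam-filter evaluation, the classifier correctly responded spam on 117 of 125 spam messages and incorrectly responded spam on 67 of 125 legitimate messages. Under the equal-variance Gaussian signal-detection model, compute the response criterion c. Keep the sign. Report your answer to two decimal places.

H = 117/125 = 0.9360
FA = 67/125 = 0.5360
z(0.9360) = 1.5220, z(0.5360) = 0.0904
c = −½·[z(H) + z(FA)] = −0.5 × (1.5220 + 0.0904) = -0.8062

c = -0.81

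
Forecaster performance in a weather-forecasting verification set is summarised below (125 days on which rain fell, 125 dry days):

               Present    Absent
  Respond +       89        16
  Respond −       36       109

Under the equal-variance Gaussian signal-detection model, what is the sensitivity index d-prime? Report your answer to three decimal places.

d-prime = 1.695

H = 89/125 = 0.7120
FA = 16/125 = 0.1280
z(H) = 0.5592
z(FA) = -1.1359
d' = z(H) − z(FA) = 0.5592 − (-1.1359) = 1.6951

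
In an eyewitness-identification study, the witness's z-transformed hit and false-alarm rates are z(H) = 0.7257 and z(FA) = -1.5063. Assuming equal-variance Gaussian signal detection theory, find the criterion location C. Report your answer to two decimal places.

c = −½·[z(H) + z(FA)] = −½·(0.7257 + (-1.5063)) = 0.3903
c > 0: the witness has a conservative response bias.

C = 0.39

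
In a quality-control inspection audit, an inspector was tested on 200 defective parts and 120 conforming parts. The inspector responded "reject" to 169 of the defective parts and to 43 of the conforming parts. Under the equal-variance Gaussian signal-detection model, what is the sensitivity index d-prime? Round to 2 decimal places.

H = 169/200 = 0.8450
FA = 43/120 = 0.3583
Φ⁻¹(H) = 1.0152
Φ⁻¹(FA) = -0.3630
d' = z(H) − z(FA) = 1.0152 − (-0.3630) = 1.3782

d-prime = 1.38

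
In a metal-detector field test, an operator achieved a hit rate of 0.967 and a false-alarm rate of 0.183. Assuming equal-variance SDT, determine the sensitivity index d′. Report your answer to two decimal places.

z(0.967) = 1.8384, z(0.183) = -0.9040
d' = z(H) − z(FA) = 1.8384 − (-0.9040) = 2.7424

d′ = 2.74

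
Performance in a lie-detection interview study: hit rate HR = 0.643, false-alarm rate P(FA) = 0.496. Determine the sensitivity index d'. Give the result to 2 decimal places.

z(H) = z(0.643) = 0.366
z(FA) = z(0.496) = -0.010
d' = z(H) − z(FA) = 0.366 − (-0.010) = 0.376

d' = 0.38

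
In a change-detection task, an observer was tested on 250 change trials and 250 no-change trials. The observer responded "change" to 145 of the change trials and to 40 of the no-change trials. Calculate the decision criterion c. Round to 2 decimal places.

c = 0.40

H = 145/250 = 0.5800
FA = 40/250 = 0.1600
z(H) = 0.2019
z(FA) = -0.9945
c = −½·[z(H) + z(FA)] = −0.5 × (0.2019 + (-0.9945)) = 0.3963
c > 0: the observer has a conservative response bias.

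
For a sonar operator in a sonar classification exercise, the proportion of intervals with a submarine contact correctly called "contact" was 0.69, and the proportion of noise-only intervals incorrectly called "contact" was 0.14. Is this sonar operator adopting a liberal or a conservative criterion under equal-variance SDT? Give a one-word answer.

z(H) = 0.496, z(FA) = -1.080
c = −½·(z(H) + z(FA)) = 0.292
c > 0 → conservative criterion (biased toward responding “no”).

conservative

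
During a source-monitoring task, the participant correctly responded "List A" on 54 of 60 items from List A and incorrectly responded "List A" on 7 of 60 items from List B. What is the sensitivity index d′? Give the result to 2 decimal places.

d′ = 2.47

H = 54/60 = 0.9000
FA = 7/60 = 0.1167
Φ⁻¹(0.9000) = 1.282, Φ⁻¹(0.1167) = -1.192
d' = z(H) − z(FA) = 1.282 − (-1.192) = 2.474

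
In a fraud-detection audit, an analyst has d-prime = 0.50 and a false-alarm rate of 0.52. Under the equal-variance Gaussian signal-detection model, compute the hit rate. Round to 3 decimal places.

z(false-alarm rate) = z(0.52) = 0.0502
z(H) = z(FA) + d' = 0.0502 + 0.50 = 0.5502
hit rate = Φ(0.5502) = 0.7089

hit rate = 0.709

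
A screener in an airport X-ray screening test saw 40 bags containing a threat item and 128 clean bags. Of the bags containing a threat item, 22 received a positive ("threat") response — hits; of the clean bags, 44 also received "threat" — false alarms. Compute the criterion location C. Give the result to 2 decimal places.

H = 22/40 = 0.5500
FA = 44/128 = 0.3438
z(H) = z(0.5500) = 0.1257
z(FA) = z(0.3438) = -0.4021
c = −½·[z(H) + z(FA)] = −0.5 × (0.1257 + (-0.4021)) = 0.1382
c > 0: the screener has a conservative response bias.

C = 0.14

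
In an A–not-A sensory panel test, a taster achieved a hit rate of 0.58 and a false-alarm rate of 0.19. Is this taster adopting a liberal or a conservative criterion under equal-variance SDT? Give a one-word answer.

z(H) = 0.202, z(FA) = -0.878
c = −½·(z(H) + z(FA)) = 0.338
c > 0 → conservative criterion (biased toward responding “no”).

conservative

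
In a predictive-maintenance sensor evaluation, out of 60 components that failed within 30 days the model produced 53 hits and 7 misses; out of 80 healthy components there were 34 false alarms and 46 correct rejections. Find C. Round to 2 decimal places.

H = 53/60 = 0.8833
FA = 34/80 = 0.4250
z(H) = z(0.8833) = 1.1916
z(FA) = z(0.4250) = -0.1891
c = −½·[z(H) + z(FA)] = −0.5 × (1.1916 + (-0.1891)) = -0.50125
c < 0: the model has a liberal response bias.

C = -0.50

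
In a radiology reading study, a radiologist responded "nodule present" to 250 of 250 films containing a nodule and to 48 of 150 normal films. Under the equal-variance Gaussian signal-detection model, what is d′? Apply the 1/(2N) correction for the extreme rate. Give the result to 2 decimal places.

d′ = 3.35

The hit rate is 250/250 = 1, so apply the 1/(2N) correction: H → 1 − 1/(2·250) = 0.99800.
z(H) = z(0.99800) = 2.878
z(FA) = z(0.32000) = -0.468
d' = 2.878 − (-0.468) = 3.346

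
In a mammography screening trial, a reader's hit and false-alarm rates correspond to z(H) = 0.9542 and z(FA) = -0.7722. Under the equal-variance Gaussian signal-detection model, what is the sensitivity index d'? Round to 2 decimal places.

d' = 1.73

d' = z(H) − z(FA) = 0.9542 − (-0.7722) = 1.7264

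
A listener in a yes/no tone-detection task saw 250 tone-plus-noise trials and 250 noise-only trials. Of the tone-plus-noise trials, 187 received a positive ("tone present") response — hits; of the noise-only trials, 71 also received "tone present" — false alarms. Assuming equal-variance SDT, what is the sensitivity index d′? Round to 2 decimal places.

H = 187/250 = 0.7480
FA = 71/250 = 0.2840
z(H) = z(0.7480) = 0.6682
z(FA) = z(0.2840) = -0.5710
d' = z(H) − z(FA) = 0.6682 − (-0.5710) = 1.2392

d′ = 1.24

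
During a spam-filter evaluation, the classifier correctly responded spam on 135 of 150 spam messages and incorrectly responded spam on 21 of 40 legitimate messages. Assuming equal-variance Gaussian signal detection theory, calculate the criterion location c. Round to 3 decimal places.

H = 135/150 = 0.9000
FA = 21/40 = 0.5250
z(H) = z(0.9000) = 1.2816
z(FA) = z(0.5250) = 0.0627
c = −½·[z(H) + z(FA)] = −0.5 × (1.2816 + 0.0627) = -0.67215
c < 0: the classifier has a liberal response bias.

c = -0.672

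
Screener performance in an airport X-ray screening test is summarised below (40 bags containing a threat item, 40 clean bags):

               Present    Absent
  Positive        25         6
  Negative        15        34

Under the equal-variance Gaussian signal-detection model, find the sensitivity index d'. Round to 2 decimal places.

H = 25/40 = 0.6250
FA = 6/40 = 0.1500
Φ⁻¹(H) = Φ⁻¹(0.6250) = 0.3186
Φ⁻¹(FA) = Φ⁻¹(0.1500) = -1.0364
d' = z(H) − z(FA) = 0.3186 − (-1.0364) = 1.3550

d' = 1.36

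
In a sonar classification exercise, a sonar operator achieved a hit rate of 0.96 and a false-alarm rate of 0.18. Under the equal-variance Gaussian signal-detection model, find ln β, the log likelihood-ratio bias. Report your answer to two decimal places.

Φ⁻¹(0.96) = 1.751, Φ⁻¹(0.18) = -0.915
ln β = −½·[z(H)² − z(FA)²] = −0.5 × (3.066 − 0.837) = -1.1145

ln β = -1.11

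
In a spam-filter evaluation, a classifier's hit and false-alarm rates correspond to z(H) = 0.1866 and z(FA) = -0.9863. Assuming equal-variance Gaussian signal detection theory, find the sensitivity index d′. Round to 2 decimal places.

d' = z(H) − z(FA) = 0.1866 − (-0.9863) = 1.1729

d′ = 1.17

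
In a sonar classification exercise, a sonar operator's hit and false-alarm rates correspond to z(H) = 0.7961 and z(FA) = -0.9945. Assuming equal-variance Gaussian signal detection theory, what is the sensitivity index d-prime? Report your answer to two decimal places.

d-prime = 1.79

d' = z(H) − z(FA) = 0.7961 − (-0.9945) = 1.7906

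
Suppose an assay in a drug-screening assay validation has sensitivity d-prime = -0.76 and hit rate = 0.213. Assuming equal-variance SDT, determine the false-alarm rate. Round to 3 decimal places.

false-alarm rate = 0.486

z(hit rate) = z(0.213) = -0.7961
z(FA) = z(H) − d' = -0.7961 − (-0.76) = -0.0361
false-alarm rate = Φ(-0.0361) = 0.4856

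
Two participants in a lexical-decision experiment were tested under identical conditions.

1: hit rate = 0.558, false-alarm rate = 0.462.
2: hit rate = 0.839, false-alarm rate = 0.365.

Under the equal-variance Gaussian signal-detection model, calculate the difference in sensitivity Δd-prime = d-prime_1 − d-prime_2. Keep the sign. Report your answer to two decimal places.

1: z(0.558) = 0.146, z(0.462) = -0.095, d' = 0.241
2: z(0.839) = 0.990, z(0.365) = -0.345, d' = 1.335
Δd' = d'_1 − d'_2 = 0.241 − 1.335 = -1.094
2 has the higher sensitivity.

Δd-prime = -1.09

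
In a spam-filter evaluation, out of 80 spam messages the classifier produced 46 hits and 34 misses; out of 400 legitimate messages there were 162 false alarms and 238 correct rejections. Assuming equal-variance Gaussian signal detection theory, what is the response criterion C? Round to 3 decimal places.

H = 46/80 = 0.5750
FA = 162/400 = 0.4050
z(H) = 0.1891
z(FA) = -0.2404
c = −½·[z(H) + z(FA)] = −0.5 × (0.1891 + (-0.2404)) = 0.02565
c > 0: the classifier has a conservative response bias.

C = 0.026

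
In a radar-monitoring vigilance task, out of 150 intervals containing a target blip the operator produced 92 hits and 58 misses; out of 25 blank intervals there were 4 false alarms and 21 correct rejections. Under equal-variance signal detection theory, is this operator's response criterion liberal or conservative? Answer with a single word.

conservative

z(H) = 0.288, z(FA) = -0.994
c = −½·(z(H) + z(FA)) = 0.353
c > 0 → conservative criterion (biased toward responding “no”).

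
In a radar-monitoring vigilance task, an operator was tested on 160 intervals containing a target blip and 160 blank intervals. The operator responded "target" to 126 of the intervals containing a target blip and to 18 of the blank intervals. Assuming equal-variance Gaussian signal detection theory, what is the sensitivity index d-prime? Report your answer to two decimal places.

d-prime = 2.01

H = 126/160 = 0.7875
FA = 18/160 = 0.1125
z(H) = 0.798
z(FA) = -1.213
d' = z(H) − z(FA) = 0.798 − (-1.213) = 2.011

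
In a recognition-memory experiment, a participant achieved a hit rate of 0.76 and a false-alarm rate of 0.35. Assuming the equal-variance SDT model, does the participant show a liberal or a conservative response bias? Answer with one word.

z(H) = 0.706, z(FA) = -0.385
c = −½·(z(H) + z(FA)) = -0.1605
c < 0 → liberal criterion (biased toward responding “yes”).

liberal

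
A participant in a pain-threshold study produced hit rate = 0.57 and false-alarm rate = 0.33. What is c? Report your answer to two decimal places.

c = 0.13

Φ⁻¹(0.57) = 0.176, Φ⁻¹(0.33) = -0.440
c = −½·[z(H) + z(FA)] = −0.5 × (0.176 + (-0.440)) = 0.132
c > 0: the participant has a conservative response bias.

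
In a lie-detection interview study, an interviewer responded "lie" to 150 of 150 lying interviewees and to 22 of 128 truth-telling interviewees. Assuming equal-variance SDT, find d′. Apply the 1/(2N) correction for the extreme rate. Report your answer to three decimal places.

The hit rate is 150/150 = 1, so apply the 1/(2N) correction: H → 1 − 1/(2·150) = 0.99667.
z(H) = z(0.99667) = 2.7134
z(FA) = z(0.17188) = -0.9468
d' = 2.7134 − (-0.9468) = 3.6602

d′ = 3.660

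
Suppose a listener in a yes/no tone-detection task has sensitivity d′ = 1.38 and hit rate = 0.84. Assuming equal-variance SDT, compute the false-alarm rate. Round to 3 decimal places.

false-alarm rate = 0.350

z(hit rate) = z(0.84) = 0.9945
z(FA) = z(H) − d' = 0.9945 − 1.38 = -0.3855
false-alarm rate = Φ(-0.3855) = 0.3499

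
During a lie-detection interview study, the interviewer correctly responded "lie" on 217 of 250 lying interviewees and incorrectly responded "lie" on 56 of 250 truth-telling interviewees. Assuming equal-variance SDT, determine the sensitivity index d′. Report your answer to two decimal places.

H = 217/250 = 0.8680
FA = 56/250 = 0.2240
z(H) = z(0.8680) = 1.1170
z(FA) = z(0.2240) = -0.7588
d' = z(H) − z(FA) = 1.1170 − (-0.7588) = 1.8758

d′ = 1.88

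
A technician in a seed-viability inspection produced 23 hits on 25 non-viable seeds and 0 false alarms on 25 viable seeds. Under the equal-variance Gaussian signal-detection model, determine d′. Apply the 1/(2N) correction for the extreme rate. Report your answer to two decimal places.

d′ = 3.46

The false-alarm rate is 0/25 = 0, so apply the 1/(2N) correction: FA → 1/(2·25) = 0.02000.
z(H) = z(0.92000) = 1.405
z(FA) = z(0.02000) = -2.054
d' = 1.405 − (-2.054) = 3.459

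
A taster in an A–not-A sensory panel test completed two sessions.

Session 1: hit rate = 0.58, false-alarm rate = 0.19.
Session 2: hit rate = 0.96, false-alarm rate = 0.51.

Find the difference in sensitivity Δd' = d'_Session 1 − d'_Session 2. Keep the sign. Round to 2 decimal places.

Session 1: z(0.58) = 0.202, z(0.19) = -0.878, d' = 1.080
Session 2: z(0.96) = 1.751, z(0.51) = 0.025, d' = 1.726
Δd' = d'_Session 1 − d'_Session 2 = 1.080 − 1.726 = -0.646
Session 2 has the higher sensitivity.

Δd' = -0.65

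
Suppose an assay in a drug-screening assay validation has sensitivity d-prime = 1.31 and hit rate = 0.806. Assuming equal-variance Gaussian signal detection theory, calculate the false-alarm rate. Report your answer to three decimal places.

false-alarm rate = 0.328

z(hit rate) = z(0.806) = 0.8633
z(FA) = z(H) − d' = 0.8633 − 1.31 = -0.4467
false-alarm rate = Φ(-0.4467) = 0.3275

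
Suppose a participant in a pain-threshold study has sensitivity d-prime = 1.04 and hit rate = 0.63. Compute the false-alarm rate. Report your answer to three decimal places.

false-alarm rate = 0.239

z(hit rate) = z(0.63) = 0.3319
z(FA) = z(H) − d' = 0.3319 − 1.04 = -0.7081
false-alarm rate = Φ(-0.7081) = 0.2394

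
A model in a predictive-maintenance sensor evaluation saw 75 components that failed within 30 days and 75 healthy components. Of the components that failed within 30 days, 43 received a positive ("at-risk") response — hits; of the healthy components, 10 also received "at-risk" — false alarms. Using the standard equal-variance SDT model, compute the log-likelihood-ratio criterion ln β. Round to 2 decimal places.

ln β = 0.60

H = 43/75 = 0.5733
FA = 10/75 = 0.1333
z(H) = z(0.5733) = 0.185
z(FA) = z(0.1333) = -1.111
ln β = −½·[z(H)² − z(FA)²] = −0.5 × (0.034 − 1.234) = 0.600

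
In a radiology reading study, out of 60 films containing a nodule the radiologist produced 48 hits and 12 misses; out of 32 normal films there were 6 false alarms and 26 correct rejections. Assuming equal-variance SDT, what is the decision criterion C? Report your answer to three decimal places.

C = 0.023

H = 48/60 = 0.8000
FA = 6/32 = 0.1875
z(H) = z(0.8000) = 0.8416
z(FA) = z(0.1875) = -0.8871
c = −½·[z(H) + z(FA)] = −0.5 × (0.8416 + (-0.8871)) = 0.02275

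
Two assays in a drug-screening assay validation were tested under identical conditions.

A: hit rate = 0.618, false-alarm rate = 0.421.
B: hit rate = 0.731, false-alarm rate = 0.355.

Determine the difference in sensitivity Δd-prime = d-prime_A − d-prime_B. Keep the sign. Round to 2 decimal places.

Δd-prime = -0.49

A: z(0.618) = 0.300, z(0.421) = -0.199, d' = 0.499
B: z(0.731) = 0.616, z(0.355) = -0.372, d' = 0.988
Δd' = d'_A − d'_B = 0.499 − 0.988 = -0.489
B has the higher sensitivity.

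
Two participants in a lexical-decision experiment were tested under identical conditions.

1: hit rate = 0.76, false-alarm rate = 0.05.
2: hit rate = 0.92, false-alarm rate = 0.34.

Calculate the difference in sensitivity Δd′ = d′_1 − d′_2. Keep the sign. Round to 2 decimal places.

1: z(0.76) = 0.706, z(0.05) = -1.645, d' = 2.351
2: z(0.92) = 1.405, z(0.34) = -0.412, d' = 1.817
Δd' = d'_1 − d'_2 = 2.351 − 1.817 = 0.534
1 has the higher sensitivity.

Δd′ = 0.53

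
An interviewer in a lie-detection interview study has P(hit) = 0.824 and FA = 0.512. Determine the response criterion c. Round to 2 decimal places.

c = -0.48

Φ⁻¹(H) = Φ⁻¹(0.824) = 0.9307
Φ⁻¹(FA) = Φ⁻¹(0.512) = 0.0301
c = −½·[z(H) + z(FA)] = −0.5 × (0.9307 + 0.0301) = -0.4804
c < 0: the interviewer has a liberal response bias.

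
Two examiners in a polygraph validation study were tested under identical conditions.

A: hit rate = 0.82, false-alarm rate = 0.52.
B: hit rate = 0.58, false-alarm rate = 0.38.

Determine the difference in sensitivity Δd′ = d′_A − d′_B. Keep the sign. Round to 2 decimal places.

Δd′ = 0.36

A: z(0.82) = 0.915, z(0.52) = 0.050, d' = 0.865
B: z(0.58) = 0.202, z(0.38) = -0.305, d' = 0.507
Δd' = d'_A − d'_B = 0.865 − 0.507 = 0.358
A has the higher sensitivity.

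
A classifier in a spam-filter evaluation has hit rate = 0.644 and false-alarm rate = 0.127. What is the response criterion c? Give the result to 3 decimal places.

z(H) = z(0.644) = 0.3692
z(FA) = z(0.127) = -1.1407
c = −½·[z(H) + z(FA)] = −0.5 × (0.3692 + (-1.1407)) = 0.38575
c > 0: the classifier has a conservative response bias.

c = 0.386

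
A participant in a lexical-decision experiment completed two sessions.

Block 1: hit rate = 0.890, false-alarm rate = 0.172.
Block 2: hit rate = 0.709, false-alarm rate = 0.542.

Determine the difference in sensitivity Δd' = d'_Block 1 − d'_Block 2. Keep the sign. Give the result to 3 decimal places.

Δd' = 1.728

Block 1: z(0.890) = 1.2265, z(0.172) = -0.9463, d' = 2.1728
Block 2: z(0.709) = 0.5505, z(0.542) = 0.1055, d' = 0.4450
Δd' = d'_Block 1 − d'_Block 2 = 2.1728 − 0.4450 = 1.7278
Block 1 has the higher sensitivity.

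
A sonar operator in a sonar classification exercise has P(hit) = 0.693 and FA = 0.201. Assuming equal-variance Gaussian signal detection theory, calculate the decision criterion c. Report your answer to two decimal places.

z(0.693) = 0.504, z(0.201) = -0.838
c = −½·[z(H) + z(FA)] = −0.5 × (0.504 + (-0.838)) = 0.167

c = 0.17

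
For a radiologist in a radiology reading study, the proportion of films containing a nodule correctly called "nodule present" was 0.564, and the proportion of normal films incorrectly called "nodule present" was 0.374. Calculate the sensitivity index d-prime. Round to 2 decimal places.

d-prime = 0.48

z(H) = z(0.564) = 0.161
z(FA) = z(0.374) = -0.321
d' = z(H) − z(FA) = 0.161 − (-0.321) = 0.482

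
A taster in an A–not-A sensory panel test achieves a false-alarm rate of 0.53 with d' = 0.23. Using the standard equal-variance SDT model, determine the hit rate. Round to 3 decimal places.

z(false-alarm rate) = z(0.53) = 0.0753
z(H) = z(FA) + d' = 0.0753 + 0.23 = 0.3053
hit rate = Φ(0.3053) = 0.6199

hit rate = 0.620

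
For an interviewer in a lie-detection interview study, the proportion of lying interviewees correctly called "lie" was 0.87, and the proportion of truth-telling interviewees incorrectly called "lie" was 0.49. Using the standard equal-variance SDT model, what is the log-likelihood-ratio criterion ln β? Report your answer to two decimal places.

Φ⁻¹(H) = Φ⁻¹(0.87) = 1.126
Φ⁻¹(FA) = Φ⁻¹(0.49) = -0.025
ln β = −½·[z(H)² − z(FA)²] = −0.5 × (1.268 − 0.001) = -0.6335

ln β = -0.63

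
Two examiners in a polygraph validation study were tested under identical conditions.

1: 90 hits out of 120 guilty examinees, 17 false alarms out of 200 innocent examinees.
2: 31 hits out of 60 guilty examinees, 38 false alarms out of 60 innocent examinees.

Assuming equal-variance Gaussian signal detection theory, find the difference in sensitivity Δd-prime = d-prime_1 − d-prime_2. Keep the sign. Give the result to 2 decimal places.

Δd-prime = 2.35

1: z(0.7500) = 0.674, z(0.0850) = -1.372, d' = 2.046
2: z(0.5167) = 0.042, z(0.6333) = 0.341, d' = -0.299
Δd' = d'_1 − d'_2 = 2.046 − (-0.299) = 2.345
1 has the higher sensitivity.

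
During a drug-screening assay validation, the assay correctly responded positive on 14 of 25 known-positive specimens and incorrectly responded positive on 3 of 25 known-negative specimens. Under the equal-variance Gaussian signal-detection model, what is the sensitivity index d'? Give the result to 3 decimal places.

d' = 1.326

H = 14/25 = 0.5600
FA = 3/25 = 0.1200
z(0.5600) = 0.1510, z(0.1200) = -1.1750
d' = z(H) − z(FA) = 0.1510 − (-1.1750) = 1.3260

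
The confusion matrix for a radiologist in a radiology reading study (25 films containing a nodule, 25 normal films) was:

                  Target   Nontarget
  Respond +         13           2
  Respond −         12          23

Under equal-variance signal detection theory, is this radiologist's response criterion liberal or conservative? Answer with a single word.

z(H) = 0.050, z(FA) = -1.405
c = −½·(z(H) + z(FA)) = 0.6775
c > 0 → conservative criterion (biased toward responding “no”).

conservative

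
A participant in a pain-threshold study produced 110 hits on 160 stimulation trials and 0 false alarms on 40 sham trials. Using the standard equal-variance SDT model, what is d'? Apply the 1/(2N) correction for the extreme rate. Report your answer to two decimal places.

The false-alarm rate is 0/40 = 0, so apply the 1/(2N) correction: FA → 1/(2·40) = 0.01250.
z(H) = z(0.68750) = 0.489
z(FA) = z(0.01250) = -2.241
d' = 0.489 − (-2.241) = 2.730

d' = 2.73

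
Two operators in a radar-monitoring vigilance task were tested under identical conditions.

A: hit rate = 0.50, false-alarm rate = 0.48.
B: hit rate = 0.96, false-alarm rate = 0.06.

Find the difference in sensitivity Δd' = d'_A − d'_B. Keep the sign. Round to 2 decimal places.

Δd' = -3.26

A: z(0.50) = 0.000, z(0.48) = -0.050, d' = 0.050
B: z(0.96) = 1.751, z(0.06) = -1.555, d' = 3.306
Δd' = d'_A − d'_B = 0.050 − 3.306 = -3.256
B has the higher sensitivity.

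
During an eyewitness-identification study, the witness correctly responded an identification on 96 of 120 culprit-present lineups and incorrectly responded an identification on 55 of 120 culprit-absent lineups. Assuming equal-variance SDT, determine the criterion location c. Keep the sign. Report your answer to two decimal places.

c = -0.37

H = 96/120 = 0.8000
FA = 55/120 = 0.4583
Φ⁻¹(H) = Φ⁻¹(0.8000) = 0.842
Φ⁻¹(FA) = Φ⁻¹(0.4583) = -0.105
c = −½·[z(H) + z(FA)] = −0.5 × (0.842 + (-0.105)) = -0.3685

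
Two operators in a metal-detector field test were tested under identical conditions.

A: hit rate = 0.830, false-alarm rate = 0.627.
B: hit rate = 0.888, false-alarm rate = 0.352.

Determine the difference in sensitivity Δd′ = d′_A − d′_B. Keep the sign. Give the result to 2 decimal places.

A: z(0.830) = 0.954, z(0.627) = 0.324, d' = 0.630
B: z(0.888) = 1.216, z(0.352) = -0.380, d' = 1.596
Δd' = d'_A − d'_B = 0.630 − 1.596 = -0.966
B has the higher sensitivity.

Δd′ = -0.97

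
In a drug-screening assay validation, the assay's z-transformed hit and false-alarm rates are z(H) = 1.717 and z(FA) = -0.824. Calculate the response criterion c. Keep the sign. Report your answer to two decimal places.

c = -0.45

c = −½·[z(H) + z(FA)] = −½·(1.717 + (-0.824)) = -0.4465
c < 0: the assay has a liberal response bias.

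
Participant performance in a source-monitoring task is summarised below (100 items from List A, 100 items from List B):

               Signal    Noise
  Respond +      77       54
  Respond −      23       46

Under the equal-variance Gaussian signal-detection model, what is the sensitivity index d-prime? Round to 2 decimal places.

H = 77/100 = 0.7700
FA = 54/100 = 0.5400
z(H) = z(0.7700) = 0.739
z(FA) = z(0.5400) = 0.100
d' = z(H) − z(FA) = 0.739 − 0.100 = 0.639

d-prime = 0.64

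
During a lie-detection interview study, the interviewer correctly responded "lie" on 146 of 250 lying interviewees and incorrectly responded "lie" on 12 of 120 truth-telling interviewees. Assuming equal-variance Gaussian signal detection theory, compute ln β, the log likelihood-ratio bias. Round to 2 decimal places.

ln β = 0.80

H = 146/250 = 0.5840
FA = 12/120 = 0.1000
z(H) = z(0.5840) = 0.212
z(FA) = z(0.1000) = -1.282
ln β = −½·[z(H)² − z(FA)²] = −0.5 × (0.045 − 1.644) = 0.7995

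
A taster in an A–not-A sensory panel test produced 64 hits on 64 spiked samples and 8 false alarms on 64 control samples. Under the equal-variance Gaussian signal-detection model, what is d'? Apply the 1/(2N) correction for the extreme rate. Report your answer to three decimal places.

The hit rate is 64/64 = 1, so apply the 1/(2N) correction: H → 1 − 1/(2·64) = 0.99219.
z(H) = z(0.99219) = 2.4177
z(FA) = z(0.12500) = -1.1503
d' = 2.4177 − (-1.1503) = 3.5680

d' = 3.568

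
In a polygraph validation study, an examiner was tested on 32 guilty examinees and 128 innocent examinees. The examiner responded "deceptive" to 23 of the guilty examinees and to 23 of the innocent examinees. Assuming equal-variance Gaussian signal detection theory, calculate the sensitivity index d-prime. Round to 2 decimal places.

d-prime = 1.50

H = 23/32 = 0.7188
FA = 23/128 = 0.1797
z(H) = 0.5793
z(FA) = -0.9165
d' = z(H) − z(FA) = 0.5793 − (-0.9165) = 1.4958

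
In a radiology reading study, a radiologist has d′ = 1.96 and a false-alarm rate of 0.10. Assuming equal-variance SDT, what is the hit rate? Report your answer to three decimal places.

hit rate = 0.751

z(false-alarm rate) = z(0.10) = -1.2816
z(H) = z(FA) + d' = -1.2816 + 1.96 = 0.6784
hit rate = Φ(0.6784) = 0.7512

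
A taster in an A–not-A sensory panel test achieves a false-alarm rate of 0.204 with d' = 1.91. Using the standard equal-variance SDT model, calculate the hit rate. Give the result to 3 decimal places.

z(false-alarm rate) = z(0.204) = -0.8274
z(H) = z(FA) + d' = -0.8274 + 1.91 = 1.0826
hit rate = Φ(1.0826) = 0.8605

hit rate = 0.861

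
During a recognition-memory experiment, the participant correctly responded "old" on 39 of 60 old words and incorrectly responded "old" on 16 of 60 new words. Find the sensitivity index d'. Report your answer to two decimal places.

d' = 1.01

H = 39/60 = 0.6500
FA = 16/60 = 0.2667
z(H) = z(0.6500) = 0.385
z(FA) = z(0.2667) = -0.623
d' = z(H) − z(FA) = 0.385 − (-0.623) = 1.008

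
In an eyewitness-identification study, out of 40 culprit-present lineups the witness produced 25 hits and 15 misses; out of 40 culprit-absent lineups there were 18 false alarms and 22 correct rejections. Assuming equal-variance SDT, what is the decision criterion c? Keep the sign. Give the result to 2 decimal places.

H = 25/40 = 0.6250
FA = 18/40 = 0.4500
z(H) = z(0.6250) = 0.3186
z(FA) = z(0.4500) = -0.1257
c = −½·[z(H) + z(FA)] = −0.5 × (0.3186 + (-0.1257)) = -0.09645
c < 0: the witness has a liberal response bias.

c = -0.10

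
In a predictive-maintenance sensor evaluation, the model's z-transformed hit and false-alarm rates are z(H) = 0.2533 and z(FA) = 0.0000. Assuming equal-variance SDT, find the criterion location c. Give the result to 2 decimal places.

c = −½·[z(H) + z(FA)] = −½·(0.2533 + 0.0000) = -0.12665

c = -0.13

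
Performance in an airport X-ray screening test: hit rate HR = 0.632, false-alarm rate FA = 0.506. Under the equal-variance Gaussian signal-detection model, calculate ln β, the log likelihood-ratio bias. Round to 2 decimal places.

ln β = -0.06

Φ⁻¹(0.632) = 0.337, Φ⁻¹(0.506) = 0.015
ln β = −½·[z(H)² − z(FA)²] = −0.5 × (0.114 − 0.000) = -0.057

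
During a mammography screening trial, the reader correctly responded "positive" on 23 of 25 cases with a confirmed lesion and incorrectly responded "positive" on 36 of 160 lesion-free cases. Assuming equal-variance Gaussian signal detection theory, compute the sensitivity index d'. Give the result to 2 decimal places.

d' = 2.16

H = 23/25 = 0.9200
FA = 36/160 = 0.2250
z(H) = z(0.9200) = 1.405
z(FA) = z(0.2250) = -0.755
d' = z(H) − z(FA) = 1.405 − (-0.755) = 2.160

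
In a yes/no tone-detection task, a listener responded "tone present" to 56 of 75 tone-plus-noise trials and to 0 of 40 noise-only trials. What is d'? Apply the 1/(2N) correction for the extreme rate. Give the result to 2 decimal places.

d' = 2.91

The false-alarm rate is 0/40 = 0, so apply the 1/(2N) correction: FA → 1/(2·40) = 0.01250.
z(H) = z(0.74667) = 0.664
z(FA) = z(0.01250) = -2.241
d' = 0.664 − (-2.241) = 2.905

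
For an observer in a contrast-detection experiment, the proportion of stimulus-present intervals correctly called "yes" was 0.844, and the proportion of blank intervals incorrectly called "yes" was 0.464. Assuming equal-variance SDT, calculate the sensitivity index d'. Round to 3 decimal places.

d' = 1.101

z(0.844) = 1.0110, z(0.464) = -0.0904
d' = z(H) − z(FA) = 1.0110 − (-0.0904) = 1.1014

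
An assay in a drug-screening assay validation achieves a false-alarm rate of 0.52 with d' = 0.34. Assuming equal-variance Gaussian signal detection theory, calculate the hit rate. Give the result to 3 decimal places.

z(false-alarm rate) = z(0.52) = 0.0502
z(H) = z(FA) + d' = 0.0502 + 0.34 = 0.3902
hit rate = Φ(0.3902) = 0.6518

hit rate = 0.652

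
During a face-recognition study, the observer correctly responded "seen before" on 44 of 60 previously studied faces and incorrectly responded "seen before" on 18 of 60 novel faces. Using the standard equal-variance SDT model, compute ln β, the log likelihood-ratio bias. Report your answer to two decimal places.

H = 44/60 = 0.7333
FA = 18/60 = 0.3000
Φ⁻¹(H) = Φ⁻¹(0.7333) = 0.623
Φ⁻¹(FA) = Φ⁻¹(0.3000) = -0.524
ln β = −½·[z(H)² − z(FA)²] = −0.5 × (0.388 − 0.275) = -0.0565

ln β = -0.06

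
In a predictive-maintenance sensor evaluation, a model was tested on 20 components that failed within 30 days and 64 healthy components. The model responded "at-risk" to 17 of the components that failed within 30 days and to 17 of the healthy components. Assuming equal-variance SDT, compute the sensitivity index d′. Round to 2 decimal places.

H = 17/20 = 0.8500
FA = 17/64 = 0.2656
z(H) = 1.036
z(FA) = -0.626
d' = z(H) − z(FA) = 1.036 − (-0.626) = 1.662

d′ = 1.66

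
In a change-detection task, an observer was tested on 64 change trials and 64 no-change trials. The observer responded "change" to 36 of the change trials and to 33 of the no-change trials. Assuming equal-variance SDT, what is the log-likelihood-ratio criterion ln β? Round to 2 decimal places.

ln β = -0.01

H = 36/64 = 0.5625
FA = 33/64 = 0.5156
Φ⁻¹(H) = 0.157
Φ⁻¹(FA) = 0.039
ln β = −½·[z(H)² − z(FA)²] = −0.5 × (0.025 − 0.002) = -0.0115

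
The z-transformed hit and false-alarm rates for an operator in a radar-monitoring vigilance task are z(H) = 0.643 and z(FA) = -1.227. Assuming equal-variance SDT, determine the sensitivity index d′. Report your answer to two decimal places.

d′ = 1.87

d' = z(H) − z(FA) = 0.643 − (-1.227) = 1.870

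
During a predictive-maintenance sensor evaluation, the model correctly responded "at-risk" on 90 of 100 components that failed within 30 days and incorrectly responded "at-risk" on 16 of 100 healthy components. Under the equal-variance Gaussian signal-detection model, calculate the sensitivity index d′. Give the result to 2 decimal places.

d′ = 2.28

H = 90/100 = 0.9000
FA = 16/100 = 0.1600
z(H) = 1.2816
z(FA) = -0.9945
d' = z(H) − z(FA) = 1.2816 − (-0.9945) = 2.2761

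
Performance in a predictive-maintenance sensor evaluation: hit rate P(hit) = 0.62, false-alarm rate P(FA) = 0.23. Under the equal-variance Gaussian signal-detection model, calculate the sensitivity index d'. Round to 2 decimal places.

z(H) = z(0.62) = 0.3055
z(FA) = z(0.23) = -0.7388
d' = z(H) − z(FA) = 0.3055 − (-0.7388) = 1.0443

d' = 1.04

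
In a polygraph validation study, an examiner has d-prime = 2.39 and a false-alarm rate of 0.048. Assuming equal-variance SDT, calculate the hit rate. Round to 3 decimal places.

z(false-alarm rate) = z(0.048) = -1.6646
z(H) = z(FA) + d' = -1.6646 + 2.39 = 0.7254
hit rate = Φ(0.7254) = 0.7659

hit rate = 0.766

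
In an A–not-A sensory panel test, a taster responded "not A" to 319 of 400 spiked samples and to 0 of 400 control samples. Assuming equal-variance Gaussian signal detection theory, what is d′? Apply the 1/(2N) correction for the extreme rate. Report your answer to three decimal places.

The false-alarm rate is 0/400 = 0, so apply the 1/(2N) correction: FA → 1/(2·400) = 0.00125.
z(H) = z(0.79750) = 0.8327
z(FA) = z(0.00125) = -3.0233
d' = 0.8327 − (-3.0233) = 3.8560

d′ = 3.856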